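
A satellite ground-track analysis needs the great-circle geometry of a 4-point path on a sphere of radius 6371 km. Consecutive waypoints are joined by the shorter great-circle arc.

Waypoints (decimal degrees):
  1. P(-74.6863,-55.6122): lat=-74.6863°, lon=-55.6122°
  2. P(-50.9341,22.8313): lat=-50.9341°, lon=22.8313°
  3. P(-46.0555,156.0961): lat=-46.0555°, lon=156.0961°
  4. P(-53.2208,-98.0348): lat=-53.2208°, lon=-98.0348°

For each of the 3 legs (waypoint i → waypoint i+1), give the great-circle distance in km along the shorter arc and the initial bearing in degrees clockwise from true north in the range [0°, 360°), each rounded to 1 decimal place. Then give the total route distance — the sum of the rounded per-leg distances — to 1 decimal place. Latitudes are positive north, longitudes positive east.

Leg 1: dist=4285.2 km, bearing=97.7°
Leg 2: dist=8336.5 km, bearing=148.5°
Leg 3: dist=6940.1 km, bearing=139.5°
Total: 19561.8 km

Leg 1: φ1=-1.3035218, φ2=-0.8889677, Δφ=0.4145541, Δλ=1.3690974 rad; a=sin²(Δφ/2)+cosφ1·cosφ2·sin²(Δλ/2)=0.1089009003; c=2·atan2(√a, √(1-a))=0.672610040; dist=6371·c=4285.199 ≈ 4285.2 km; running total=4285.2 km
Leg 1 bearing: y=sinΔλ·cosφ2=0.61743790, x=cosφ1·sinφ2-sinφ1·cosφ2·cosΔλ=-0.08328517; θ=atan2(y, x)=97.6822° ≈ 97.7°
Leg 2: φ1=-0.8889677, φ2=-0.8038201, Δφ=0.0851476, Δλ=2.3259095 rad; a=sin²(Δφ/2)+cosφ1·cosφ2·sin²(Δλ/2)=0.3703548857; c=2·atan2(√a, √(1-a))=1.308509102; dist=6371·c=8336.511 ≈ 8336.5 km; running total=12621.7 km
Leg 2 bearing: y=sinΔλ·cosφ2=0.50533839, x=cosφ1·sinφ2-sinφ1·cosφ2·cosΔλ=-0.82304416; θ=atan2(y, x)=148.4506° ≈ 148.5°
Leg 3: φ1=-0.8038201, φ2=-0.9288782, Δφ=-0.1250581, Δλ=-4.4354209 rad; a=sin²(Δφ/2)+cosφ1·cosφ2·sin²(Δλ/2)=0.2684604046; c=2·atan2(√a, √(1-a))=1.089330127; dist=6371·c=6940.122 ≈ 6940.1 km; running total=19561.8 km
Leg 3 bearing: y=sinΔλ·cosφ2=0.57591451, x=cosφ1·sinφ2-sinφ1·cosφ2·cosΔλ=-0.67370627; θ=atan2(y, x)=139.4747° ≈ 139.5°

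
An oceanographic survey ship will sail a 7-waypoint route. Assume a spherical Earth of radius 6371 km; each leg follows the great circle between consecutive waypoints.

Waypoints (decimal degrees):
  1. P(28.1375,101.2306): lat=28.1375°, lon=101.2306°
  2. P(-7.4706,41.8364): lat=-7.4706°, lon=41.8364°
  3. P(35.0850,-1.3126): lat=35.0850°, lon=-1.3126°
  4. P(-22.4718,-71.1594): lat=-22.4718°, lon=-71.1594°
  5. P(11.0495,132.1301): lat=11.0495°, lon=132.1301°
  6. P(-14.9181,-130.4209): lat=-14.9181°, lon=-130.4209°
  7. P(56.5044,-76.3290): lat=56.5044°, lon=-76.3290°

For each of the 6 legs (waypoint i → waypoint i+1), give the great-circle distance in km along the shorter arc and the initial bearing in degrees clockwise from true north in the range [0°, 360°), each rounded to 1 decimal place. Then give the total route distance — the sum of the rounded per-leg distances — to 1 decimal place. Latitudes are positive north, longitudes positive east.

Leg 1: φ1=0.4910920, φ2=-0.1303866, Δφ=-0.6214786, Δλ=-1.0366243 rad; a=sin²(Δφ/2)+cosφ1·cosφ2·sin²(Δλ/2)=0.3080833929; c=2·atan2(√a, √(1-a))=1.176852409; dist=6371·c=7497.727 ≈ 7497.7 km; running total=7497.7 km
Leg 1 bearing: y=sinΔλ·cosφ2=-0.85338470, x=cosφ1·sinφ2-sinφ1·cosφ2·cosΔλ=-0.35271322; θ=atan2(y, x)=-112.4558° <0 so +360° → 247.5442° ≈ 247.5°
Leg 2: φ1=-0.1303866, φ2=0.6123488, Δφ=0.7427353, Δλ=-0.7530921 rad; a=sin²(Δφ/2)+cosφ1·cosφ2·sin²(Δλ/2)=0.2413934579; c=2·atan2(√a, √(1-a))=1.027204880; dist=6371·c=6544.322 ≈ 6544.3 km; running total=14042.0 km
Leg 2 bearing: y=sinΔλ·cosφ2=-0.55963386, x=cosφ1·sinφ2-sinφ1·cosφ2·cosΔλ=0.64753422; θ=atan2(y, x)=-40.8353° <0 so +360° → 319.1647° ≈ 319.2°
Leg 3: φ1=0.6123488, φ2=-0.3922069, Δφ=-1.0045557, Δλ=-1.2190566 rad; a=sin²(Δφ/2)+cosφ1·cosφ2·sin²(Δλ/2)=0.4795894959; c=2·atan2(√a, √(1-a))=1.529963973; dist=6371·c=9747.400 ≈ 9747.4 km; running total=23789.4 km
Leg 3 bearing: y=sinΔλ·cosφ2=-0.86749149, x=cosφ1·sinφ2-sinφ1·cosφ2·cosΔλ=-0.49577430; θ=atan2(y, x)=-119.7481° <0 so +360° → 240.2519° ≈ 240.3°
Leg 4: φ1=-0.3922069, φ2=0.1928502, Δφ=0.5850571, Δλ=3.5480711 rad; a=sin²(Δφ/2)+cosφ1·cosφ2·sin²(Δλ/2)=0.9531479367; c=2·atan2(√a, √(1-a))=2.705232151; dist=6371·c=17235.034 ≈ 17235.0 km; running total=41024.4 km
Leg 4 bearing: y=sinΔλ·cosφ2=-0.38804767, x=cosφ1·sinφ2-sinφ1·cosφ2·cosΔλ=-0.16747178; θ=atan2(y, x)=-113.3438° <0 so +360° → 246.6562° ≈ 246.7°
Leg 5: φ1=0.1928502, φ2=-0.2603700, Δφ=-0.4532201, Δλ=-4.5823794 rad; a=sin²(Δφ/2)+cosφ1·cosφ2·sin²(Δλ/2)=0.5861457223; c=2·atan2(√a, √(1-a))=1.743951756; dist=6371·c=11110.717 ≈ 11110.7 km; running total=52135.1 km
Leg 5 bearing: y=sinΔλ·cosφ2=0.95813990, x=cosφ1·sinφ2-sinφ1·cosφ2·cosΔλ=-0.22865604; θ=atan2(y, x)=103.4223° ≈ 103.4°
Leg 6: φ1=-0.2603700, φ2=0.9861878, Δφ=1.2465578, Δλ=0.9440818 rad; a=sin²(Δφ/2)+cosφ1·cosφ2·sin²(Δλ/2)=0.4509639305; c=2·atan2(√a, √(1-a))=1.472566291; dist=6371·c=9381.720 ≈ 9381.7 km; running total=61516.8 km
Leg 6 bearing: y=sinΔλ·cosφ2=0.44699431, x=cosφ1·sinφ2-sinφ1·cosφ2·cosΔλ=0.88914450; θ=atan2(y, x)=26.6898° ≈ 26.7°

Leg 1: dist=7497.7 km, bearing=247.5°
Leg 2: dist=6544.3 km, bearing=319.2°
Leg 3: dist=9747.4 km, bearing=240.3°
Leg 4: dist=17235.0 km, bearing=246.7°
Leg 5: dist=11110.7 km, bearing=103.4°
Leg 6: dist=9381.7 km, bearing=26.7°
Total: 61516.8 km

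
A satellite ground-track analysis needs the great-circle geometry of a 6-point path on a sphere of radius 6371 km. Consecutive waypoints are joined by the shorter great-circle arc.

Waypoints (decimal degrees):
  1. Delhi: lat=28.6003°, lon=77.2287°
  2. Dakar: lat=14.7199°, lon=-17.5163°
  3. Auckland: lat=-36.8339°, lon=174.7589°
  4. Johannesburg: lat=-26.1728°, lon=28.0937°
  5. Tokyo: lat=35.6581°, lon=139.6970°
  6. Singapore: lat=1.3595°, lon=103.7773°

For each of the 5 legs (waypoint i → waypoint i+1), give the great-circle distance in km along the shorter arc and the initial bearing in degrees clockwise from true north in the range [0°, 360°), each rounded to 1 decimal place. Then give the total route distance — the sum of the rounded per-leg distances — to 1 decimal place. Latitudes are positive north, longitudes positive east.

Leg 1: dist=9680.0 km, bearing=285.2°
Leg 2: dist=17272.1 km, bearing=204.1°
Leg 3: dist=12188.7 km, bearing=211.6°
Leg 4: dist=13533.4 km, bearing=62.6°
Leg 5: dist=5315.7 km, bearing=232.3°
Total: 57989.9 km

Leg 1: φ1=0.4991694, φ2=0.2569107, Δφ=-0.2422587, Δλ=-1.6536122 rad; a=sin²(Δφ/2)+cosφ1·cosφ2·sin²(Δλ/2)=0.4743050612; c=2·atan2(√a, √(1-a))=1.519383803; dist=6371·c=9679.994 ≈ 9680.0 km; running total=9680.0 km
Leg 1 bearing: y=sinΔλ·cosφ2=-0.96386477, x=cosφ1·sinφ2-sinφ1·cosφ2·cosΔλ=0.26138819; θ=atan2(y, x)=-74.8270° <0 so +360° → 285.1730° ≈ 285.2°
Leg 2: φ1=0.2569107, φ2=-0.6428728, Δφ=-0.8997836, Δλ=3.3558353 rad; a=sin²(Δφ/2)+cosφ1·cosφ2·sin²(Δλ/2)=0.9543693881; c=2·atan2(√a, √(1-a))=2.711048507; dist=6371·c=17272.090 ≈ 17272.1 km; running total=26952.1 km
Leg 2 bearing: y=sinΔλ·cosφ2=-0.17016608, x=cosφ1·sinφ2-sinφ1·cosφ2·cosΔλ=-0.38110017; θ=atan2(y, x)=-155.9386° <0 so +360° → 204.0614° ≈ 204.1°
Leg 3: φ1=-0.6428728, φ2=-0.4568015, Δφ=0.1860713, Δλ=-2.5597906 rad; a=sin²(Δφ/2)+cosφ1·cosφ2·sin²(Δλ/2)=0.6678525225; c=2·atan2(√a, √(1-a))=1.913149939; dist=6371·c=12188.678 ≈ 12188.7 km; running total=39140.8 km
Leg 3 bearing: y=sinΔλ·cosφ2=-0.49318584, x=cosφ1·sinφ2-sinφ1·cosφ2·cosΔλ=-0.80253962; θ=atan2(y, x)=-148.4280° <0 so +360° → 211.5720° ≈ 211.6°
Leg 4: φ1=-0.4568015, φ2=0.6223513, Δφ=1.0791528, Δλ=1.9478450 rad; a=sin²(Δφ/2)+cosφ1·cosφ2·sin²(Δλ/2)=0.7628011696; c=2·atan2(√a, √(1-a))=2.124219311; dist=6371·c=13533.401 ≈ 13533.4 km; running total=52674.2 km
Leg 4 bearing: y=sinΔλ·cosφ2=0.75543551, x=cosφ1·sinφ2-sinφ1·cosφ2·cosΔλ=0.39122803; θ=atan2(y, x)=62.6211° ≈ 62.6°
Leg 5: φ1=0.6223513, φ2=0.0237278, Δφ=-0.5986235, Δλ=-0.6269170 rad; a=sin²(Δφ/2)+cosφ1·cosφ2·sin²(Δλ/2)=0.1641756856; c=2·atan2(√a, √(1-a))=0.834364516; dist=6371·c=5315.736 ≈ 5315.7 km; running total=57989.9 km
Leg 5 bearing: y=sinΔλ·cosφ2=-0.58648570, x=cosφ1·sinφ2-sinφ1·cosφ2·cosΔλ=-0.45268382; θ=atan2(y, x)=-127.6631° <0 so +360° → 232.3369° ≈ 232.3°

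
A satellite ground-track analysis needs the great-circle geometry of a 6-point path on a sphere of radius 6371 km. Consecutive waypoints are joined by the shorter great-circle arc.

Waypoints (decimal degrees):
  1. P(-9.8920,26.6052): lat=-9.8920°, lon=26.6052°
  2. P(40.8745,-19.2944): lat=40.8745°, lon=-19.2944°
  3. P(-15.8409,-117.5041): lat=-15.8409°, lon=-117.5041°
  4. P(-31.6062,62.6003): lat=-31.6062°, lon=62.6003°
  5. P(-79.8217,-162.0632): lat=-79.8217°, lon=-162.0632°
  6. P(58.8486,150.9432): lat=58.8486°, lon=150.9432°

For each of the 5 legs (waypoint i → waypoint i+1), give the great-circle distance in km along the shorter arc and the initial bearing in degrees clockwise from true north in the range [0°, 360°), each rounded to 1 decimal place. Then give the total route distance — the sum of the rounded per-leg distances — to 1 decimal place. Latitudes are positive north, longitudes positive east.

Leg 1: φ1=-0.1726480, φ2=0.7133946, Δφ=0.8860426, Δλ=-0.8010991 rad; a=sin²(Δφ/2)+cosφ1·cosφ2·sin²(Δλ/2)=0.2970147868; c=2·atan2(√a, √(1-a))=1.152755878; dist=6371·c=7344.208 ≈ 7344.2 km; running total=7344.2 km
Leg 1 bearing: y=sinΔλ·cosφ2=-0.54300379, x=cosφ1·sinφ2-sinφ1·cosφ2·cosΔλ=0.73507476; θ=atan2(y, x)=-36.4535° <0 so +360° → 323.5465° ≈ 323.5°
Leg 2: φ1=0.7133946, φ2=-0.2764759, Δφ=-0.9898705, Δλ=-1.7140826 rad; a=sin²(Δφ/2)+cosφ1·cosφ2·sin²(Δλ/2)=0.6412525662; c=2·atan2(√a, √(1-a))=1.857200946; dist=6371·c=11832.227 ≈ 11832.2 km; running total=19176.4 km
Leg 2 bearing: y=sinΔλ·cosφ2=-0.95216464, x=cosφ1·sinφ2-sinφ1·cosφ2·cosΔλ=-0.11650475; θ=atan2(y, x)=-96.9759° <0 so +360° → 263.0241° ≈ 263.0°
Leg 3: φ1=-0.2764759, φ2=-0.5516323, Δφ=-0.2751564, Δλ=3.1434148 rad; a=sin²(Δφ/2)+cosφ1·cosφ2·sin²(Δλ/2)=0.8381346361; c=2·atan2(√a, √(1-a))=2.313482692; dist=6371·c=14739.198 ≈ 14739.2 km; running total=33915.6 km
Leg 3 bearing: y=sinΔλ·cosφ2=-0.00155185, x=cosφ1·sinφ2-sinφ1·cosφ2·cosΔλ=-0.73665288; θ=atan2(y, x)=-179.8793° <0 so +360° → 180.1207° ≈ 180.1°
Leg 4: φ1=-0.5516323, φ2=-1.3931515, Δφ=-0.8415192, Δλ=-3.9211178 rad; a=sin²(Δφ/2)+cosφ1·cosφ2·sin²(Δλ/2)=0.2956062632; c=2·atan2(√a, √(1-a))=1.149671268; dist=6371·c=7324.556 ≈ 7324.6 km; running total=41240.2 km
Leg 4 bearing: y=sinΔλ·cosφ2=0.12421823, x=cosφ1·sinφ2-sinφ1·cosφ2·cosΔλ=-0.90413640; θ=atan2(y, x)=172.1772° ≈ 172.2°
Leg 5: φ1=-1.3931515, φ2=1.0271018, Δφ=2.4202533, Δλ=5.4629923 rad; a=sin²(Δφ/2)+cosφ1·cosφ2·sin²(Δλ/2)=0.8899920171; c=2·atan2(√a, √(1-a))=2.465436631; dist=6371·c=15707.297 ≈ 15707.3 km; running total=56947.5 km
Leg 5 bearing: y=sinΔλ·cosφ2=-0.37829079, x=cosφ1·sinφ2-sinφ1·cosφ2·cosΔλ=0.49851879; θ=atan2(y, x)=-37.1923° <0 so +360° → 322.8077° ≈ 322.8°

Leg 1: dist=7344.2 km, bearing=323.5°
Leg 2: dist=11832.2 km, bearing=263.0°
Leg 3: dist=14739.2 km, bearing=180.1°
Leg 4: dist=7324.6 km, bearing=172.2°
Leg 5: dist=15707.3 km, bearing=322.8°
Total: 56947.5 km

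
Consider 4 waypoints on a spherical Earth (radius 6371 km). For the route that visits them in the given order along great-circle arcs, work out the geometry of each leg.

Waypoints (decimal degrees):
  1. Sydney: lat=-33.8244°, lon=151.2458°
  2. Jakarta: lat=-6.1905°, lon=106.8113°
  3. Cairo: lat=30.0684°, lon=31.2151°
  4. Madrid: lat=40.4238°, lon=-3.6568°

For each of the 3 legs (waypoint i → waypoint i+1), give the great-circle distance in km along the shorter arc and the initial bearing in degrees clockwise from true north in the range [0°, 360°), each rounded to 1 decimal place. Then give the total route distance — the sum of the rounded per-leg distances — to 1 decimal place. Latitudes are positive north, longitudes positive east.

Leg 1: φ1=-0.5903471, φ2=-0.1080446, Δφ=0.4823025, Δλ=-0.7755283 rad; a=sin²(Δφ/2)+cosφ1·cosφ2·sin²(Δλ/2)=0.1751183496; c=2·atan2(√a, √(1-a))=0.863523322; dist=6371·c=5501.507 ≈ 5501.5 km; running total=5501.5 km
Leg 1 bearing: y=sinΔλ·cosφ2=-0.69601108, x=cosφ1·sinφ2-sinφ1·cosφ2·cosΔλ=0.30557524; θ=atan2(y, x)=-66.2967° <0 so +360° → 293.7033° ≈ 293.7°
Leg 2: φ1=-0.1080446, φ2=0.5247926, Δφ=0.6328372, Δλ=-1.3194026 rad; a=sin²(Δφ/2)+cosφ1·cosφ2·sin²(Δλ/2)=0.4200026357; c=2·atan2(√a, √(1-a))=1.410111014; dist=6371·c=8983.817 ≈ 8983.8 km; running total=14485.3 km
Leg 2 bearing: y=sinΔλ·cosφ2=-0.83822460, x=cosφ1·sinφ2-sinφ1·cosφ2·cosΔλ=0.52132639; θ=atan2(y, x)=-58.1208° <0 so +360° → 301.8792° ≈ 301.9°
Leg 3: φ1=0.5247926, φ2=0.7055284, Δφ=0.1807358, Δλ=-0.6086295 rad; a=sin²(Δφ/2)+cosφ1·cosφ2·sin²(Δλ/2)=0.0672958327; c=2·atan2(√a, √(1-a))=0.524831598; dist=6371·c=3343.702 ≈ 3343.7 km; running total=17829.0 km
Leg 3 bearing: y=sinΔλ·cosφ2=-0.43525067, x=cosφ1·sinφ2-sinφ1·cosφ2·cosΔλ=0.24824438; θ=atan2(y, x)=-60.3018° <0 so +360° → 299.6982° ≈ 299.7°

Leg 1: dist=5501.5 km, bearing=293.7°
Leg 2: dist=8983.8 km, bearing=301.9°
Leg 3: dist=3343.7 km, bearing=299.7°
Total: 17829.0 km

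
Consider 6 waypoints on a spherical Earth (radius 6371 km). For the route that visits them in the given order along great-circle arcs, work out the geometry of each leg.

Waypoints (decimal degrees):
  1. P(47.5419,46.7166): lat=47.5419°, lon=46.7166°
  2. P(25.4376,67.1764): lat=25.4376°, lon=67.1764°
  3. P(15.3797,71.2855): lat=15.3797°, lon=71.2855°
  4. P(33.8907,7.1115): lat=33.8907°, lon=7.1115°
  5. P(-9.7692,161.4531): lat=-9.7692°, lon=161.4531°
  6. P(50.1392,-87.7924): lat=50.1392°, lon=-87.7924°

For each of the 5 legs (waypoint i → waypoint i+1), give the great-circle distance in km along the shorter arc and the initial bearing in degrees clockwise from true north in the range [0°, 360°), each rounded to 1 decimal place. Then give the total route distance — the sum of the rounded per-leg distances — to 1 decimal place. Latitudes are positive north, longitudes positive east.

Leg 1: φ1=0.8297627, φ2=0.4439699, Δφ=-0.3857928, Δλ=0.3570909 rad; a=sin²(Δφ/2)+cosφ1·cosφ2·sin²(Δλ/2)=0.0559775216; c=2·atan2(√a, √(1-a))=0.477721123; dist=6371·c=3043.561 ≈ 3043.6 km; running total=3043.6 km
Leg 1 bearing: y=sinΔλ·cosφ2=0.31566248, x=cosφ1·sinφ2-sinφ1·cosφ2·cosΔλ=-0.33426539; θ=atan2(y, x)=136.6395° ≈ 136.6°
Leg 2: φ1=0.4439699, φ2=0.2684264, Δφ=-0.1755435, Δλ=0.0717173 rad; a=sin²(Δφ/2)+cosφ1·cosφ2·sin²(Δλ/2)=0.0088032378; c=2·atan2(√a, √(1-a))=0.187927562; dist=6371·c=1197.286 ≈ 1197.3 km; running total=4240.9 km
Leg 2 bearing: y=sinΔλ·cosφ2=0.06908982, x=cosφ1·sinφ2-sinφ1·cosφ2·cosΔλ=-0.17357868; θ=atan2(y, x)=158.2959° ≈ 158.3°
Leg 3: φ1=0.2684264, φ2=0.5915043, Δφ=0.3230779, Δλ=-1.1200476 rad; a=sin²(Δφ/2)+cosφ1·cosφ2·sin²(Δλ/2)=0.2517189965; c=2·atan2(√a, √(1-a))=1.051162875; dist=6371·c=6696.959 ≈ 6697.0 km; running total=10937.9 km
Leg 3 bearing: y=sinΔλ·cosφ2=-0.74719311, x=cosφ1·sinφ2-sinφ1·cosφ2·cosΔλ=0.44173366; θ=atan2(y, x)=-59.4088° <0 so +360° → 300.5912° ≈ 300.6°
Leg 4: φ1=0.5915043, φ2=-0.1705047, Δφ=-0.7620090, Δλ=2.6937691 rad; a=sin²(Δφ/2)+cosφ1·cosφ2·sin²(Δλ/2)=0.9160063881; c=2·atan2(√a, √(1-a))=2.553522417; dist=6371·c=16268.491 ≈ 16268.5 km; running total=27206.4 km
Leg 4 bearing: y=sinΔλ·cosφ2=0.42672585, x=cosφ1·sinφ2-sinφ1·cosφ2·cosΔλ=0.35448525; θ=atan2(y, x)=50.2833° ≈ 50.3°
Leg 5: φ1=-0.1705047, φ2=0.8750941, Δφ=1.0455988, Δλ=-4.3501546 rad; a=sin²(Δφ/2)+cosφ1·cosφ2·sin²(Δλ/2)=0.6770371636; c=2·atan2(√a, √(1-a))=1.932720414; dist=6371·c=12313.362 ≈ 12313.4 km; running total=39519.8 km
Leg 5 bearing: y=sinΔλ·cosφ2=0.59933333, x=cosφ1·sinφ2-sinφ1·cosφ2·cosΔλ=0.71793518; θ=atan2(y, x)=39.8552° ≈ 39.9°

Leg 1: dist=3043.6 km, bearing=136.6°
Leg 2: dist=1197.3 km, bearing=158.3°
Leg 3: dist=6697.0 km, bearing=300.6°
Leg 4: dist=16268.5 km, bearing=50.3°
Leg 5: dist=12313.4 km, bearing=39.9°
Total: 39519.8 km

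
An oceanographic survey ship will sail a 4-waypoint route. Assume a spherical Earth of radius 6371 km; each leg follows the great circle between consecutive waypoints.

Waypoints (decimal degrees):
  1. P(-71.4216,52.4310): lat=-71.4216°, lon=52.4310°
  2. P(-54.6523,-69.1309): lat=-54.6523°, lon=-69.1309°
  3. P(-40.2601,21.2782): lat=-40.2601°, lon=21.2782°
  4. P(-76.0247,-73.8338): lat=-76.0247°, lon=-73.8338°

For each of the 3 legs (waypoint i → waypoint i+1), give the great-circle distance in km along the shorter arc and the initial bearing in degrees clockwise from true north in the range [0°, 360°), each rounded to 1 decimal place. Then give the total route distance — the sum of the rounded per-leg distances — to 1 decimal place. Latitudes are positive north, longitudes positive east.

Leg 1: φ1=-1.2465421, φ2=-0.9538626, Δφ=0.2926795, Δλ=-2.1216554 rad; a=sin²(Δφ/2)+cosφ1·cosφ2·sin²(Δλ/2)=0.1616635031; c=2·atan2(√a, √(1-a))=0.827561777; dist=6371·c=5272.396 ≈ 5272.4 km; running total=5272.4 km
Leg 1 bearing: y=sinΔλ·cosφ2=-0.49295691, x=cosφ1·sinφ2-sinφ1·cosφ2·cosΔλ=-0.54690688; θ=atan2(y, x)=-137.9699° <0 so +360° → 222.0301° ≈ 222.0°
Leg 2: φ1=-0.9538626, φ2=-0.7026713, Δφ=0.2511913, Δλ=1.5779365 rad; a=sin²(Δφ/2)+cosφ1·cosφ2·sin²(Δλ/2)=0.2380137555; c=2·atan2(√a, √(1-a))=1.019288036; dist=6371·c=6493.884 ≈ 6493.9 km; running total=11766.3 km
Leg 2 bearing: y=sinΔλ·cosφ2=0.76309911, x=cosφ1·sinφ2-sinφ1·cosφ2·cosΔλ=-0.37832867; θ=atan2(y, x)=116.3713° ≈ 116.4°
Leg 3: φ1=-0.7026713, φ2=-1.3268813, Δφ=-0.6242100, Δλ=-1.6600176 rad; a=sin²(Δφ/2)+cosφ1·cosφ2·sin²(Δλ/2)=0.1946460424; c=2·atan2(√a, √(1-a))=0.913842049; dist=6371·c=5822.088 ≈ 5822.1 km; running total=17588.4 km
Leg 3 bearing: y=sinΔλ·cosφ2=-0.24054298, x=cosφ1·sinφ2-sinφ1·cosφ2·cosΔλ=-0.75443682; θ=atan2(y, x)=-162.3158° <0 so +360° → 197.6842° ≈ 197.7°

Leg 1: dist=5272.4 km, bearing=222.0°
Leg 2: dist=6493.9 km, bearing=116.4°
Leg 3: dist=5822.1 km, bearing=197.7°
Total: 17588.4 km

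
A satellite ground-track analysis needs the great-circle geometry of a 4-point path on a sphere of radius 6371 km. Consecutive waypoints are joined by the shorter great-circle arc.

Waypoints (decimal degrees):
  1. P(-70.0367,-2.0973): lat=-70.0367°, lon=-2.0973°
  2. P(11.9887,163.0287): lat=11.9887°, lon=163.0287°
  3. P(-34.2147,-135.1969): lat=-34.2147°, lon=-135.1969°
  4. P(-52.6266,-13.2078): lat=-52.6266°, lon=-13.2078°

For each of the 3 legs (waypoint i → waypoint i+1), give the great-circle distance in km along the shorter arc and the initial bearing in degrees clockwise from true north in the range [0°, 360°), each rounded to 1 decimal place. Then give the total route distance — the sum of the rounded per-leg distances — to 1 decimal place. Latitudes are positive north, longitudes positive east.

Leg 1: dist=13476.8 km, bearing=162.9°
Leg 2: dist=8293.8 km, bearing=130.9°
Leg 3: dist=8848.4 km, bearing=148.4°
Total: 30619.0 km

Leg 1: φ1=-1.2223710, φ2=0.2092423, Δφ=1.4316133, Δλ=2.8819924 rad; a=sin²(Δφ/2)+cosφ1·cosφ2·sin²(Δλ/2)=0.7590090643; c=2·atan2(√a, √(1-a))=2.115328671; dist=6371·c=13476.759 ≈ 13476.8 km; running total=13476.8 km
Leg 1 bearing: y=sinΔλ·cosφ2=0.25109537, x=cosφ1·sinφ2-sinφ1·cosφ2·cosΔλ=-0.81768474; θ=atan2(y, x)=162.9293° ≈ 162.9°
Leg 2: φ1=0.2092423, φ2=-0.5971592, Δφ=-0.8064015, Δλ=-5.2050186 rad; a=sin²(Δφ/2)+cosφ1·cosφ2·sin²(Δλ/2)=0.3671173480; c=2·atan2(√a, √(1-a))=1.301798639; dist=6371·c=8293.759 ≈ 8293.8 km; running total=21770.6 km
Leg 2 bearing: y=sinΔλ·cosφ2=0.72860718, x=cosφ1·sinφ2-sinφ1·cosφ2·cosΔλ=-0.63126887; θ=atan2(y, x)=130.9058° ≈ 130.9°
Leg 3: φ1=-0.5971592, φ2=-0.9185074, Δφ=-0.3213483, Δλ=2.1291114 rad; a=sin²(Δφ/2)+cosφ1·cosφ2·sin²(Δλ/2)=0.4095304537; c=2·atan2(√a, √(1-a))=1.388855106; dist=6371·c=8848.396 ≈ 8848.4 km; running total=30619.0 km
Leg 3 bearing: y=sinΔλ·cosφ2=0.51483228, x=cosφ1·sinφ2-sinφ1·cosφ2·cosΔλ=-0.83797898; θ=atan2(y, x)=148.4345° ≈ 148.4°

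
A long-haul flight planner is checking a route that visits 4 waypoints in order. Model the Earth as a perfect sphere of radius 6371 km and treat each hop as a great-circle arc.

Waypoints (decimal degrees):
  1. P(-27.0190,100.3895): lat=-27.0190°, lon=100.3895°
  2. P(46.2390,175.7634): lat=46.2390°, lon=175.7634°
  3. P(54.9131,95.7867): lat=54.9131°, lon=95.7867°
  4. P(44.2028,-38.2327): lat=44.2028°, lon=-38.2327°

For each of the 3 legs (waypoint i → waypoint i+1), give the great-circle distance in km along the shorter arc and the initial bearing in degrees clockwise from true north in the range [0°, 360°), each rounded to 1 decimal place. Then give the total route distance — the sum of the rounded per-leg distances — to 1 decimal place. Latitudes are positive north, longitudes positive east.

Leg 1: dist=11112.1 km, bearing=42.8°
Leg 2: dist=5413.6 km, bearing=311.1°
Leg 3: dist=8171.9 km, bearing=327.5°
Total: 24697.6 km

Leg 1: φ1=-0.4715705, φ2=0.8070228, Δφ=1.2785933, Δλ=1.3155227 rad; a=sin²(Δφ/2)+cosφ1·cosφ2·sin²(Δλ/2)=0.5862561527; c=2·atan2(√a, √(1-a))=1.744175974; dist=6371·c=11112.145 ≈ 11112.1 km; running total=11112.1 km
Leg 1 bearing: y=sinΔλ·cosφ2=0.66923823, x=cosφ1·sinφ2-sinφ1·cosφ2·cosΔλ=0.72274456; θ=atan2(y, x)=42.7987° ≈ 42.8°
Leg 2: φ1=0.8070228, φ2=0.9584144, Δφ=0.1513916, Δλ=-1.3958567 rad; a=sin²(Δφ/2)+cosφ1·cosφ2·sin²(Δλ/2)=0.1699073044; c=2·atan2(√a, √(1-a))=0.849730767; dist=6371·c=5413.635 ≈ 5413.6 km; running total=16525.7 km
Leg 2 bearing: y=sinΔλ·cosφ2=-0.56604476, x=cosφ1·sinφ2-sinφ1·cosφ2·cosΔλ=0.49370900; θ=atan2(y, x)=-48.9048° <0 so +360° → 311.0952° ≈ 311.1°
Leg 3: φ1=0.9584144, φ2=0.7714844, Δφ=-0.1869300, Δλ=-2.3390798 rad; a=sin²(Δφ/2)+cosφ1·cosφ2·sin²(Δλ/2)=0.3579225151; c=2·atan2(√a, √(1-a))=1.282671375; dist=6371·c=8171.899 ≈ 8171.9 km; running total=24697.6 km
Leg 3 bearing: y=sinΔλ·cosφ2=-0.51550918, x=cosφ1·sinφ2-sinφ1·cosφ2·cosΔλ=0.80839733; θ=atan2(y, x)=-32.5254° <0 so +360° → 327.4746° ≈ 327.5°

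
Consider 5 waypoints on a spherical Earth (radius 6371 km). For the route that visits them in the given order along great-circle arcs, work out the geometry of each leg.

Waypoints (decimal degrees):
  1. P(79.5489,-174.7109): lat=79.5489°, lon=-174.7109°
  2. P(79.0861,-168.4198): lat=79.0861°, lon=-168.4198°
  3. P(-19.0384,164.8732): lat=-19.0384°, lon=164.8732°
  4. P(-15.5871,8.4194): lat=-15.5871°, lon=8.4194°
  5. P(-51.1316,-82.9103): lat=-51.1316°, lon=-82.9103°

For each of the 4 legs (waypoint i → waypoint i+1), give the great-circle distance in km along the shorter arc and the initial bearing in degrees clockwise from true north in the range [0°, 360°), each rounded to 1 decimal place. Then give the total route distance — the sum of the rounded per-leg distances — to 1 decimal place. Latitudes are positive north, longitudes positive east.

Leg 1: dist=139.4 km, bearing=108.5°
Leg 2: dist=11034.0 km, bearing=205.5°
Leg 3: dist=15382.4 km, bearing=215.4°
Leg 4: dist=8756.0 km, bearing=219.8°
Total: 35311.8 km

Leg 1: φ1=1.3883902, φ2=1.3803128, Δφ=-0.0080774, Δλ=0.1098004 rad; a=sin²(Δφ/2)+cosφ1·cosφ2·sin²(Δλ/2)=0.0001197222; c=2·atan2(√a, √(1-a))=0.021883964; dist=6371·c=139.423 ≈ 139.4 km; running total=139.4 km
Leg 1 bearing: y=sinΔλ·cosφ2=0.02074717, x=cosφ1·sinφ2-sinφ1·cosφ2·cosΔλ=-0.00695604; θ=atan2(y, x)=108.5351° ≈ 108.5°
Leg 2: φ1=1.3803128, φ2=-0.3322828, Δφ=-1.7125956, Δλ=5.8170602 rad; a=sin²(Δφ/2)+cosφ1·cosφ2·sin²(Δλ/2)=0.5802092345; c=2·atan2(√a, √(1-a))=1.731910925; dist=6371·c=11034.005 ≈ 11034.0 km; running total=11173.4 km
Leg 2 bearing: y=sinΔλ·cosφ2=-0.42484450, x=cosφ1·sinφ2-sinφ1·cosφ2·cosΔλ=-0.89093943; θ=atan2(y, x)=-154.5059° <0 so +360° → 205.4941° ≈ 205.5°
Leg 3: φ1=-0.3322828, φ2=-0.2720462, Δφ=0.0602365, Δλ=-2.7306339 rad; a=sin²(Δφ/2)+cosφ1·cosφ2·sin²(Δλ/2)=0.8735354142; c=2·atan2(√a, √(1-a))=2.414440963; dist=6371·c=15382.403 ≈ 15382.4 km; running total=26555.8 km
Leg 3 bearing: y=sinΔλ·cosφ2=-0.38479645, x=cosφ1·sinφ2-sinφ1·cosφ2·cosΔλ=-0.54204877; θ=atan2(y, x)=-144.6293° <0 so +360° → 215.3707° ≈ 215.4°
Leg 4: φ1=-0.2720462, φ2=-0.8924148, Δφ=-0.6203686, Δλ=-1.5940040 rad; a=sin²(Δφ/2)+cosφ1·cosφ2·sin²(Δλ/2)=0.4024087244; c=2·atan2(√a, √(1-a))=1.374352749; dist=6371·c=8756.001 ≈ 8756.0 km; running total=35311.8 km
Leg 4 bearing: y=sinΔλ·cosφ2=-0.62736476, x=cosφ1·sinφ2-sinφ1·cosφ2·cosΔλ=-0.75386818; θ=atan2(y, x)=-140.2330° <0 so +360° → 219.7670° ≈ 219.8°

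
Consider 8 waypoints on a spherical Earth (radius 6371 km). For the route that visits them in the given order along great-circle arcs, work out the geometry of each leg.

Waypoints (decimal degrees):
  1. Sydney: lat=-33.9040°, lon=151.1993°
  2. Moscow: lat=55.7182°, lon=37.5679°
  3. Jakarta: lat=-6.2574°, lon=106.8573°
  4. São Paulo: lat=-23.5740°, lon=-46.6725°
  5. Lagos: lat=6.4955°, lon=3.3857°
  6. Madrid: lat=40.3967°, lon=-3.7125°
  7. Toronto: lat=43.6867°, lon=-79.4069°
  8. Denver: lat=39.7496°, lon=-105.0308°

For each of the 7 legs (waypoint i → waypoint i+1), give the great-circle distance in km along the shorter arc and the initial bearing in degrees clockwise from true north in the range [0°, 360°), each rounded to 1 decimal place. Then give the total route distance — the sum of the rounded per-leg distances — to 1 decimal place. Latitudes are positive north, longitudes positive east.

Leg 1: φ1=-0.5917364, φ2=0.9724660, Δφ=1.5642025, Δλ=-1.9832421 rad; a=sin²(Δφ/2)+cosφ1·cosφ2·sin²(Δλ/2)=0.8241477033; c=2·atan2(√a, √(1-a))=2.276139829; dist=6371·c=14501.287 ≈ 14501.3 km; running total=14501.3 km
Leg 1 bearing: y=sinΔλ·cosφ2=-0.51603012, x=cosφ1·sinφ2-sinφ1·cosφ2·cosΔλ=0.55984460; θ=atan2(y, x)=-42.6679° <0 so +360° → 317.3321° ≈ 317.3°
Leg 2: φ1=0.9724660, φ2=-0.1092122, Δφ=-1.0816783, Δλ=1.2093282 rad; a=sin²(Δφ/2)+cosφ1·cosφ2·sin²(Δλ/2)=0.4460250372; c=2·atan2(√a, √(1-a))=1.462635634; dist=6371·c=9318.452 ≈ 9318.5 km; running total=23819.8 km
Leg 2 bearing: y=sinΔλ·cosφ2=0.92980589, x=cosφ1·sinφ2-sinφ1·cosφ2·cosΔλ=-0.35186336; θ=atan2(y, x)=110.7280° ≈ 110.7°
Leg 3: φ1=-0.1092122, φ2=-0.4114439, Δφ=-0.3022317, Δλ=-2.6796005 rad; a=sin²(Δφ/2)+cosφ1·cosφ2·sin²(Δλ/2)=0.8859903457; c=2·atan2(√a, √(1-a))=2.452747639; dist=6371·c=15626.455 ≈ 15626.5 km; running total=39446.3 km
Leg 3 bearing: y=sinΔλ·cosφ2=-0.40853339, x=cosφ1·sinφ2-sinφ1·cosφ2·cosΔλ=-0.48697667; θ=atan2(y, x)=-140.0061° <0 so +360° → 219.9939° ≈ 220.0°
Leg 4: φ1=-0.4114439, φ2=0.1133679, Δφ=0.5248118, Δλ=0.8736804 rad; a=sin²(Δφ/2)+cosφ1·cosφ2·sin²(Δλ/2)=0.2302949826; c=2·atan2(√a, √(1-a))=1.001060010; dist=6371·c=6377.753 ≈ 6377.8 km; running total=45824.1 km
Leg 4 bearing: y=sinΔλ·cosφ2=0.76177536, x=cosφ1·sinφ2-sinφ1·cosφ2·cosΔλ=0.35879677; θ=atan2(y, x)=64.7795° ≈ 64.8°
Leg 5: φ1=0.1133679, φ2=0.7050554, Δφ=0.5916876, Δλ=-0.1238870 rad; a=sin²(Δφ/2)+cosφ1·cosφ2·sin²(Δλ/2)=0.0878993903; c=2·atan2(√a, √(1-a))=0.602006111; dist=6371·c=3835.381 ≈ 3835.4 km; running total=49659.5 km
Leg 5 bearing: y=sinΔλ·cosφ2=-0.09410813, x=cosφ1·sinφ2-sinφ1·cosφ2·cosΔλ=0.55842279; θ=atan2(y, x)=-9.5659° <0 so +360° → 350.4341° ≈ 350.4°
Leg 6: φ1=0.7050554, φ2=0.7624768, Δφ=0.0574213, Δλ=-1.3211165 rad; a=sin²(Δφ/2)+cosφ1·cosφ2·sin²(Δλ/2)=0.2081429503; c=2·atan2(√a, √(1-a))=0.947500873; dist=6371·c=6036.528 ≈ 6036.5 km; running total=55696.0 km
Leg 6 bearing: y=sinΔλ·cosφ2=-0.70070446, x=cosφ1·sinφ2-sinφ1·cosφ2·cosΔλ=0.41023299; θ=atan2(y, x)=-59.6528° <0 so +360° → 300.3472° ≈ 300.3°
Leg 7: φ1=0.7624768, φ2=0.6937614, Δφ=-0.0687154, Δλ=-0.4472214 rad; a=sin²(Δφ/2)+cosφ1·cosφ2·sin²(Δλ/2)=0.0285193878; c=2·atan2(√a, √(1-a))=0.339380066; dist=6371·c=2162.190 ≈ 2162.2 km; running total=57858.2 km
Leg 7 bearing: y=sinΔλ·cosφ2=-0.33249673, x=cosφ1·sinφ2-sinφ1·cosφ2·cosΔλ=-0.01643337; θ=atan2(y, x)=-92.8295° <0 so +360° → 267.1705° ≈ 267.2°

Leg 1: dist=14501.3 km, bearing=317.3°
Leg 2: dist=9318.5 km, bearing=110.7°
Leg 3: dist=15626.5 km, bearing=220.0°
Leg 4: dist=6377.8 km, bearing=64.8°
Leg 5: dist=3835.4 km, bearing=350.4°
Leg 6: dist=6036.5 km, bearing=300.3°
Leg 7: dist=2162.2 km, bearing=267.2°
Total: 57858.2 km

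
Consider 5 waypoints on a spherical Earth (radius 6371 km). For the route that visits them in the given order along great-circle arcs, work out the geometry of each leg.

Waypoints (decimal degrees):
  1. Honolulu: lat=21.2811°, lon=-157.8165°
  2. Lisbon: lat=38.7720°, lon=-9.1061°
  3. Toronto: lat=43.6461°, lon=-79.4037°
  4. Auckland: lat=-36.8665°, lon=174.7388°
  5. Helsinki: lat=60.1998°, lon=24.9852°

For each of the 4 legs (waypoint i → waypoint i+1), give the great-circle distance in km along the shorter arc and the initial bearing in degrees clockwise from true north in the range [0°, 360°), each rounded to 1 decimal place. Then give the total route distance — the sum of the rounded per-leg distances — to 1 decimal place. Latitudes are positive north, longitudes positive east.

Leg 1: φ1=0.3714253, φ2=0.6766991, Δφ=0.3052738, Δλ=2.5954861 rad; a=sin²(Δφ/2)+cosφ1·cosφ2·sin²(Δλ/2)=0.6967663952; c=2·atan2(√a, √(1-a))=1.975267643; dist=6371·c=12584.430 ≈ 12584.4 km; running total=12584.4 km
Leg 1 bearing: y=sinΔλ·cosφ2=0.40491908, x=cosφ1·sinφ2-sinφ1·cosφ2·cosΔλ=0.82533174; θ=atan2(y, x)=26.1332° ≈ 26.1°
Leg 2: φ1=0.6766991, φ2=0.7617682, Δφ=0.0850691, Δλ=-1.2269246 rad; a=sin²(Δφ/2)+cosφ1·cosφ2·sin²(Δλ/2)=0.1887903123; c=2·atan2(√a, √(1-a))=0.898966282; dist=6371·c=5727.314 ≈ 5727.3 km; running total=18311.7 km
Leg 2 bearing: y=sinΔλ·cosφ2=-0.68125365, x=cosφ1·sinφ2-sinφ1·cosφ2·cosΔλ=0.38534087; θ=atan2(y, x)=-60.5060° <0 so +360° → 299.4940° ≈ 299.5°
Leg 3: φ1=0.7617682, φ2=-0.6434418, Δφ=-1.4052100, Δλ=4.4356234 rad; a=sin²(Δφ/2)+cosφ1·cosφ2·sin²(Δλ/2)=0.7861378255; c=2·atan2(√a, √(1-a))=2.180074480; dist=6371·c=13889.255 ≈ 13889.3 km; running total=32201.0 km
Leg 3 bearing: y=sinΔλ·cosφ2=-0.76958963, x=cosφ1·sinφ2-sinφ1·cosφ2·cosΔλ=-0.28325321; θ=atan2(y, x)=-110.2065° <0 so +360° → 249.7935° ≈ 249.8°
Leg 4: φ1=-0.6434418, φ2=1.0506847, Δφ=1.6941265, Δλ=-2.6136934 rad; a=sin²(Δφ/2)+cosφ1·cosφ2·sin²(Δλ/2)=0.9320450088; c=2·atan2(√a, √(1-a))=2.614135985; dist=6371·c=16654.660 ≈ 16654.7 km; running total=48855.7 km
Leg 4 bearing: y=sinΔλ·cosφ2=-0.25033710, x=cosφ1·sinφ2-sinφ1·cosφ2·cosΔλ=0.43666896; θ=atan2(y, x)=-29.8251° <0 so +360° → 330.1749° ≈ 330.2°

Leg 1: dist=12584.4 km, bearing=26.1°
Leg 2: dist=5727.3 km, bearing=299.5°
Leg 3: dist=13889.3 km, bearing=249.8°
Leg 4: dist=16654.7 km, bearing=330.2°
Total: 48855.7 km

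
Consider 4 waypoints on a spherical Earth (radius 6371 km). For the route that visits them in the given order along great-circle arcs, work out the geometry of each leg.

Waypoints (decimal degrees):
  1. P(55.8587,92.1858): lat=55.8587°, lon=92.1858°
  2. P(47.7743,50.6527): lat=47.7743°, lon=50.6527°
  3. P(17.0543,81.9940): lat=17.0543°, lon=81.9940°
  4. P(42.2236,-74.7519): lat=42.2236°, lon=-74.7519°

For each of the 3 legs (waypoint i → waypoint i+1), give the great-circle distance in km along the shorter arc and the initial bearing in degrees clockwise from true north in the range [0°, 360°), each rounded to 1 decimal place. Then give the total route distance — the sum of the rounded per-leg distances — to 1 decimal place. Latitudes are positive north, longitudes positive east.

Leg 1: dist=2942.5 km, bearing=269.9°
Leg 2: dist=4449.0 km, bearing=129.3°
Leg 3: dist=13005.3 km, bearing=340.9°
Total: 20396.8 km

Leg 1: φ1=0.9749182, φ2=0.8338188, Δφ=-0.1410994, Δλ=-0.7248893 rad; a=sin²(Δφ/2)+cosφ1·cosφ2·sin²(Δλ/2)=0.0523856703; c=2·atan2(√a, √(1-a))=0.461852247; dist=6371·c=2942.461 ≈ 2942.5 km; running total=2942.5 km
Leg 1 bearing: y=sinΔλ·cosφ2=-0.44560637, x=cosφ1·sinφ2-sinφ1·cosφ2·cosΔλ=-0.00078069; θ=atan2(y, x)=-90.1004° <0 so +360° → 269.8996° ≈ 269.9°
Leg 2: φ1=0.8338188, φ2=0.2976537, Δφ=-0.5361651, Δλ=0.5470089 rad; a=sin²(Δφ/2)+cosφ1·cosφ2·sin²(Δλ/2)=0.1170385288; c=2·atan2(√a, √(1-a))=0.698320701; dist=6371·c=4449.001 ≈ 4449.0 km; running total=7391.5 km
Leg 2 bearing: y=sinΔλ·cosφ2=0.49726312, x=cosφ1·sinφ2-sinφ1·cosφ2·cosΔλ=-0.40754317; θ=atan2(y, x)=129.3371° ≈ 129.3°
Leg 3: φ1=0.2976537, φ2=0.7369408, Δφ=0.4392872, Δλ=-2.7357320 rad; a=sin²(Δφ/2)+cosφ1·cosφ2·sin²(Δλ/2)=0.7266807879; c=2·atan2(√a, √(1-a))=2.041329494; dist=6371·c=13005.310 ≈ 13005.3 km; running total=20396.8 km
Leg 3 bearing: y=sinΔλ·cosφ2=-0.29236751, x=cosφ1·sinφ2-sinφ1·cosφ2·cosΔλ=0.84201219; θ=atan2(y, x)=-19.1483° <0 so +360° → 340.8517° ≈ 340.9°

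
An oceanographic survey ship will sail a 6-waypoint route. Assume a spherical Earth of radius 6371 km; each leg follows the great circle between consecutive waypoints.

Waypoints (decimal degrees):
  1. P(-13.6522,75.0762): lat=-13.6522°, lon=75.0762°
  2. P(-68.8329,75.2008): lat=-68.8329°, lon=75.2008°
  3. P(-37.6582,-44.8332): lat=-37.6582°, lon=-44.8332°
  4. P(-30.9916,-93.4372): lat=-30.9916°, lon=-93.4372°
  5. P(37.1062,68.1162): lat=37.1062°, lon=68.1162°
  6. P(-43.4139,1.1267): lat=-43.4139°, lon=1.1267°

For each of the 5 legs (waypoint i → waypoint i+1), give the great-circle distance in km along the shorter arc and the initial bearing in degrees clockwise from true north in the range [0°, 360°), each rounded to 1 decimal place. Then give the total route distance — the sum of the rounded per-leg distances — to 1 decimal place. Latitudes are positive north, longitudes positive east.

Leg 1: φ1=-0.2382758, φ2=-1.2013607, Δφ=-0.9630849, Δλ=0.0021747 rad; a=sin²(Δφ/2)+cosφ1·cosφ2·sin²(Δλ/2)=0.2145053457; c=2·atan2(√a, √(1-a))=0.963085909; dist=6371·c=6135.820 ≈ 6135.8 km; running total=6135.8 km
Leg 1 bearing: y=sinΔλ·cosφ2=0.00078525, x=cosφ1·sinφ2-sinφ1·cosφ2·cosΔλ=-0.82095712; θ=atan2(y, x)=179.9452° ≈ 179.9°
Leg 2: φ1=-1.2013607, φ2=-0.6572596, Δφ=0.5441012, Δλ=-2.0949885 rad; a=sin²(Δφ/2)+cosφ1·cosφ2·sin²(Δλ/2)=0.2866744249; c=2·atan2(√a, √(1-a))=1.130009573; dist=6371·c=7199.291 ≈ 7199.3 km; running total=13335.1 km
Leg 2 bearing: y=sinΔλ·cosφ2=-0.68537085, x=cosφ1·sinφ2-sinφ1·cosφ2·cosΔλ=-0.59011490; θ=atan2(y, x)=-130.7290° <0 so +360° → 229.2710° ≈ 229.3°
Leg 3: φ1=-0.6572596, φ2=-0.5409055, Δφ=0.1163541, Δλ=-0.8482998 rad; a=sin²(Δφ/2)+cosφ1·cosφ2·sin²(Δλ/2)=0.1183243739; c=2·atan2(√a, √(1-a))=0.702311165; dist=6371·c=4474.424 ≈ 4474.4 km; running total=17809.5 km
Leg 3 bearing: y=sinΔλ·cosφ2=-0.64306689, x=cosφ1·sinφ2-sinφ1·cosφ2·cosΔλ=-0.06131754; θ=atan2(y, x)=-95.4468° <0 so +360° → 264.5532° ≈ 264.6°
Leg 4: φ1=-0.5409055, φ2=0.6476254, Δφ=1.1885308, Δλ=2.8196387 rad; a=sin²(Δφ/2)+cosφ1·cosφ2·sin²(Δλ/2)=0.9795916575; c=2·atan2(√a, √(1-a))=2.854896248; dist=6371·c=18188.544 ≈ 18188.5 km; running total=35998.0 km
Leg 4 bearing: y=sinΔλ·cosφ2=0.25235139, x=cosφ1·sinφ2-sinφ1·cosφ2·cosΔλ=0.12761718; θ=atan2(y, x)=63.1737° ≈ 63.2°
Leg 5: φ1=0.6476254, φ2=-0.7577155, Δφ=-1.4053409, Δλ=-1.1691873 rad; a=sin²(Δφ/2)+cosφ1·cosφ2·sin²(Δλ/2)=0.5940823492; c=2·atan2(√a, √(1-a))=1.760089457; dist=6371·c=11213.530 ≈ 11213.5 km; running total=47211.5 km
Leg 5 bearing: y=sinΔλ·cosφ2=-0.66861003, x=cosφ1·sinφ2-sinφ1·cosφ2·cosΔλ=-0.71941273; θ=atan2(y, x)=-137.0961° <0 so +360° → 222.9039° ≈ 222.9°

Leg 1: dist=6135.8 km, bearing=179.9°
Leg 2: dist=7199.3 km, bearing=229.3°
Leg 3: dist=4474.4 km, bearing=264.6°
Leg 4: dist=18188.5 km, bearing=63.2°
Leg 5: dist=11213.5 km, bearing=222.9°
Total: 47211.5 km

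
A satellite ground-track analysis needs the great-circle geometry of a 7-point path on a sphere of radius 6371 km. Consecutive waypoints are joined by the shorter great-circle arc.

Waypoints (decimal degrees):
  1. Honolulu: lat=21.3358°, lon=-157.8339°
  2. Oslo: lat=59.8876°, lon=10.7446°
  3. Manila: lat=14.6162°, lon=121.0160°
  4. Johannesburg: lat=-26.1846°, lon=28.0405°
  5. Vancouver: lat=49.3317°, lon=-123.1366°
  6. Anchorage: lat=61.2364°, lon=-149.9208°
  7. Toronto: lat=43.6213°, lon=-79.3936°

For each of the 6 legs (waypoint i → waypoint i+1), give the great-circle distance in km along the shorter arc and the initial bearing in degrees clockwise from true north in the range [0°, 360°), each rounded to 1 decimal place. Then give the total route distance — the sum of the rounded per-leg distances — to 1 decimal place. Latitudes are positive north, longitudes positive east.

Leg 1: dist=10923.8 km, bearing=5.8°
Leg 2: dist=9688.3 km, bearing=65.3°
Leg 3: dist=11008.2 km, bearing=245.1°
Leg 4: dist=16444.9 km, bearing=323.8°
Leg 5: dist=2125.8 km, bearing=318.5°
Leg 6: dist=4878.3 km, bearing=80.0°
Total: 55069.3 km

Leg 1: φ1=0.3723800, φ2=1.0452358, Δφ=0.6728558, Δλ=2.9422499 rad; a=sin²(Δφ/2)+cosφ1·cosφ2·sin²(Δλ/2)=0.5716639911; c=2·atan2(√a, √(1-a))=1.714619631; dist=6371·c=10923.842 ≈ 10923.8 km; running total=10923.8 km
Leg 1 bearing: y=sinΔλ·cosφ2=0.09934882, x=cosφ1·sinφ2-sinφ1·cosφ2·cosΔλ=0.98467604; θ=atan2(y, x)=5.7614° ≈ 5.8°
Leg 2: φ1=1.0452358, φ2=0.2551008, Δφ=-0.7901350, Δλ=1.9245990 rad; a=sin²(Δφ/2)+cosφ1·cosφ2·sin²(Δλ/2)=0.4749546413; c=2·atan2(√a, √(1-a))=1.520684639; dist=6371·c=9688.282 ≈ 9688.3 km; running total=20612.1 km
Leg 2 bearing: y=sinΔλ·cosφ2=0.90770430, x=cosφ1·sinφ2-sinφ1·cosφ2·cosΔλ=0.41660991; θ=atan2(y, x)=65.3463° ≈ 65.3°
Leg 3: φ1=0.2551008, φ2=-0.4570075, Δφ=-0.7121083, Δλ=-1.6227286 rad; a=sin²(Δφ/2)+cosφ1·cosφ2·sin²(Δλ/2)=0.5782122132; c=2·atan2(√a, √(1-a))=1.727865796; dist=6371·c=11008.233 ≈ 11008.2 km; running total=31620.3 km
Leg 3 bearing: y=sinΔλ·cosφ2=-0.89616718, x=cosφ1·sinφ2-sinφ1·cosφ2·cosΔλ=-0.41522979; θ=atan2(y, x)=-114.8602° <0 so +360° → 245.1398° ≈ 245.1°
Leg 4: φ1=-0.4570075, φ2=0.8610006, Δφ=1.3180081, Δλ=-2.6385381 rad; a=sin²(Δφ/2)+cosφ1·cosφ2·sin²(Δλ/2)=0.9235249847; c=2·atan2(√a, √(1-a))=2.581206577; dist=6371·c=16444.867 ≈ 16444.9 km; running total=48065.2 km
Leg 4 bearing: y=sinΔλ·cosφ2=-0.31417690, x=cosφ1·sinφ2-sinφ1·cosφ2·cosΔλ=0.42871812; θ=atan2(y, x)=-36.2350° <0 so +360° → 323.7650° ≈ 323.8°
Leg 5: φ1=0.8610006, φ2=1.0687768, Δφ=0.2077762, Δλ=-0.4674725 rad; a=sin²(Δφ/2)+cosφ1·cosφ2·sin²(Δλ/2)=0.0275762590; c=2·atan2(√a, √(1-a))=0.333667726; dist=6371·c=2125.797 ≈ 2125.8 km; running total=50191.0 km
Leg 5 bearing: y=sinΔλ·cosφ2=-0.21684241, x=cosφ1·sinφ2-sinφ1·cosφ2·cosΔλ=0.24544369; θ=atan2(y, x)=-41.4597° <0 so +360° → 318.5403° ≈ 318.5°
Leg 6: φ1=1.0687768, φ2=0.7613353, Δφ=-0.3074415, Δλ=1.2309319 rad; a=sin²(Δφ/2)+cosφ1·cosφ2·sin²(Δλ/2)=0.1395552792; c=2·atan2(√a, √(1-a))=0.765711490; dist=6371·c=4878.348 ≈ 4878.3 km; running total=55069.3 km
Leg 6 bearing: y=sinΔλ·cosφ2=0.68250737, x=cosφ1·sinφ2-sinφ1·cosφ2·cosΔλ=0.12042467; θ=atan2(y, x)=79.9935° ≈ 80.0°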